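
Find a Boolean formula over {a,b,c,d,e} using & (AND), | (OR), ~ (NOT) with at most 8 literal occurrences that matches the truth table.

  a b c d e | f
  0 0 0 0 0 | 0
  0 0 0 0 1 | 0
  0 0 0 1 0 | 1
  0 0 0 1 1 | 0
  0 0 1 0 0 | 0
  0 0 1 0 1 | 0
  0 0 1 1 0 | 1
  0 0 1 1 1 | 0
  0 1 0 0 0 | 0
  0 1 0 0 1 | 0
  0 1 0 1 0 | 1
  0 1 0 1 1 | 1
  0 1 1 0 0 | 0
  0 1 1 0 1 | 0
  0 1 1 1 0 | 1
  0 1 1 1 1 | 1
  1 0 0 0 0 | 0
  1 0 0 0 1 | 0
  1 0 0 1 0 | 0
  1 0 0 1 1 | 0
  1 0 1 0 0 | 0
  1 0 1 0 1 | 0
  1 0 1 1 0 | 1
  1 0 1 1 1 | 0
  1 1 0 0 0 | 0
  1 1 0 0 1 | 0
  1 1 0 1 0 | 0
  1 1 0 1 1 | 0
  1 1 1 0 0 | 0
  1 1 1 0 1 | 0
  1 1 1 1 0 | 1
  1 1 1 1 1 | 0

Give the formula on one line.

((((~a | c) & ~e) | (~d | ~a)) & ((~e | b) & d))

  ~a = 11111111111111110000000000000000
  (~a | c) = 11111111111111110000111100001111
  ~e = 10101010101010101010101010101010
  ((~a | c) & ~e) = 10101010101010100000101000001010
  ~d = 11001100110011001100110011001100
  (~d | ~a) = 11111111111111111100110011001100
  (((~a | c) & ~e) | (~d | ~a)) = 11111111111111111100111011001110
  (~e | b) = 10101010111111111010101011111111
  ((~e | b) & d) = 00100010001100110010001000110011
  ((((~a | c) & ~e) | (~d | ~a)) & ((~e | b) & d)) = 00100010001100110000001000000010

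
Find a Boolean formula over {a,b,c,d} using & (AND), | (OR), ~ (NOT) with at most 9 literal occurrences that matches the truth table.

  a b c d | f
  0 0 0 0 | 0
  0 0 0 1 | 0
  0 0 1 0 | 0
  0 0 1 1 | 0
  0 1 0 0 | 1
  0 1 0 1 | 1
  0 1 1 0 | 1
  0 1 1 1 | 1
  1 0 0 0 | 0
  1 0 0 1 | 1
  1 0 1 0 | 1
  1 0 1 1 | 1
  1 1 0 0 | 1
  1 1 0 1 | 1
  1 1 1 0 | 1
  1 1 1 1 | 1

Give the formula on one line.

  ~a = 1111111100000000
  (~a | c) = 1111111100110011
  (d | b) = 0101111101011111
  ((~a | c) | (d | b)) = 1111111101111111
  (((~a | c) | (d | b)) & a) = 0000000001111111
  (b | (((~a | c) | (d | b)) & a)) = 0000111101111111

(b | (((~a | c) | (d | b)) & a))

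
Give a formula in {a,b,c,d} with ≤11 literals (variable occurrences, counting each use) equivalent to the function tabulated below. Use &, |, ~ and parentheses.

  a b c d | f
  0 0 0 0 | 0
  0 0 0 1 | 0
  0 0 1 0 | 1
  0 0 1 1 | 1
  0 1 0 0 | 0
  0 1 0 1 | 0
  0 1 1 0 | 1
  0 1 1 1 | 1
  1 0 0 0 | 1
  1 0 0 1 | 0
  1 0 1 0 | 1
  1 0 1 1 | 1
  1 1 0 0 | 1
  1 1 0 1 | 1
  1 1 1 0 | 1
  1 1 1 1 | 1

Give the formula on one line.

  ~b = 1111000011110000
  ~d = 1010101010101010
  (~b & ~d) = 1010000010100000
  ((~b & ~d) & c) = 0010000000100000
  (~d | c) = 1011101110111011
  (b | (~d | c)) = 1011111110111111
  ((b | (~d | c)) & a) = 0000000010111111
  (((~b & ~d) & c) | ((b | (~d | c)) & a)) = 0010000010111111
  (c | (((~b & ~d) & c) | ((b | (~d | c)) & a))) = 0011001110111111

(c | (((~b & ~d) & c) | ((b | (~d | c)) & a)))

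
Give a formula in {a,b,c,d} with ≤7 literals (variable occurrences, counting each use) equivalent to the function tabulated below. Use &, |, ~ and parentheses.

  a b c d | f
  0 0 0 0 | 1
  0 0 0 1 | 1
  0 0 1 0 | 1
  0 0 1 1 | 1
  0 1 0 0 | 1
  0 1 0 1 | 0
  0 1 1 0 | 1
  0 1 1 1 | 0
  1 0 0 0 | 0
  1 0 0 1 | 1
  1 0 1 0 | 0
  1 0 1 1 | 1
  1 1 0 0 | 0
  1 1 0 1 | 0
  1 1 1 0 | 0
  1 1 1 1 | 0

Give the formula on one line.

  ~d = 1010101010101010
  ~a = 1111111100000000
  (~d & ~a) = 1010101000000000
  ~b = 1111000011110000
  (d & ~b) = 0101000001010000
  ((~d & ~a) | (d & ~b)) = 1111101001010000

((~d & ~a) | (d & ~b))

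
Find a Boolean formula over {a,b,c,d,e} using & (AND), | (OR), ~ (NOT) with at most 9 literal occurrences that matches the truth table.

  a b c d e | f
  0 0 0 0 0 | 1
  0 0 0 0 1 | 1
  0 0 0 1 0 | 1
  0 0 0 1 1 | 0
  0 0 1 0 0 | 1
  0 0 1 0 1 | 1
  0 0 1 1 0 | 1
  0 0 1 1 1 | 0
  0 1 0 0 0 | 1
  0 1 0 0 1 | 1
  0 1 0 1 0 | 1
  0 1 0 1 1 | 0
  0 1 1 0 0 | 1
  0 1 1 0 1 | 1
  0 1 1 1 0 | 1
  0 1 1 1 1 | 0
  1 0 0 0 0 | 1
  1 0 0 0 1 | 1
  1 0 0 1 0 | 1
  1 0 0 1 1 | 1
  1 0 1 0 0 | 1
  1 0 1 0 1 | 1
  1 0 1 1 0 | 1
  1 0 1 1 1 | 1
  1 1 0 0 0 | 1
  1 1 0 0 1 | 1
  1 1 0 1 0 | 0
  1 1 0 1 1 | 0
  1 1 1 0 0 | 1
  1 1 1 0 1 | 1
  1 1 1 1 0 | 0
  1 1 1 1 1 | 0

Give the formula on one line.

  ~d = 11001100110011001100110011001100
  (~d | a) = 11001100110011001111111111111111
  ~b = 11111111000000001111111100000000
  (~b | ~d) = 11111111110011001111111111001100
  ((~d | a) & (~b | ~d)) = 11001100110011001111111111001100
  ~a = 11111111111111110000000000000000
  ~e = 10101010101010101010101010101010
  (~a & ~e) = 10101010101010100000000000000000
  (((~d | a) & (~b | ~d)) | (~a & ~e)) = 11101110111011101111111111001100

(((~d | a) & (~b | ~d)) | (~a & ~e))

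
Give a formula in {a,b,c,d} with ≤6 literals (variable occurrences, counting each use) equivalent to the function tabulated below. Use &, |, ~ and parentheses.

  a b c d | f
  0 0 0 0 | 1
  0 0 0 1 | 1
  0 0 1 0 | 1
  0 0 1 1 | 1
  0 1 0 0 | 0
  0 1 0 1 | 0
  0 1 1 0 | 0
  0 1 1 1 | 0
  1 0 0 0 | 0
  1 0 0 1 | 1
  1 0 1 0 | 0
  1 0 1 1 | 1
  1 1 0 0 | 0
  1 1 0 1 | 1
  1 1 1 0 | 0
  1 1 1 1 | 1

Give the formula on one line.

  ~b = 1111000011110000
  (a | ~b) = 1111000011111111
  ~a = 1111111100000000
  (d | ~a) = 1111111101010101
  ((a | ~b) & (d | ~a)) = 1111000001010101

((a | ~b) & (d | ~a))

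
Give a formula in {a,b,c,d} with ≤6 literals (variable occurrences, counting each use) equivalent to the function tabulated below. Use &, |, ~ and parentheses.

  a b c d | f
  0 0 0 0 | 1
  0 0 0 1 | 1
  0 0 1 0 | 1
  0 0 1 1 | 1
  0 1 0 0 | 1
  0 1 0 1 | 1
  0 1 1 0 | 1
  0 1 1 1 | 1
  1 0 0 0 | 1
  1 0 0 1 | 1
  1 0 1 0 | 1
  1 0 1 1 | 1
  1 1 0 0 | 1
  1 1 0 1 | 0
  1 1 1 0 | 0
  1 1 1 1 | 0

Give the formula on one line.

  ~a = 1111111100000000
  ~b = 1111000011110000
  (~a | ~b) = 1111111111110000
  ~c = 1100110011001100
  (~c | ~b) = 1111110011111100
  ~d = 1010101010101010
  (a & ~d) = 0000000010101010
  ((~c | ~b) & (a & ~d)) = 0000000010101000
  ((~a | ~b) | ((~c | ~b) & (a & ~d))) = 1111111111111000

((~a | ~b) | ((~c | ~b) & (a & ~d)))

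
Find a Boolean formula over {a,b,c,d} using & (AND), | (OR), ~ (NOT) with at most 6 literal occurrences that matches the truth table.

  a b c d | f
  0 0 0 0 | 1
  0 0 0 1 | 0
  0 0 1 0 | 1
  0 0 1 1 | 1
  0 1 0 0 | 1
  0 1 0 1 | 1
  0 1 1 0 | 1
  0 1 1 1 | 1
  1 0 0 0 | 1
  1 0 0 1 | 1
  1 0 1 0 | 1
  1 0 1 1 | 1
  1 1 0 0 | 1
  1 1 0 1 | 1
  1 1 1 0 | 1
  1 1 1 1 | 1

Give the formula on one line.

  ~d = 1010101010101010
  ~b = 1111000011110000
  (~d & ~b) = 1010000010100000
  (~b & a) = 0000000011110000
  ((~d & ~b) | (~b & a)) = 1010000011110000
  (c | ((~d & ~b) | (~b & a))) = 1011001111110011
  ((c | ((~d & ~b) | (~b & a))) | b) = 1011111111111111

((c | ((~d & ~b) | (~b & a))) | b)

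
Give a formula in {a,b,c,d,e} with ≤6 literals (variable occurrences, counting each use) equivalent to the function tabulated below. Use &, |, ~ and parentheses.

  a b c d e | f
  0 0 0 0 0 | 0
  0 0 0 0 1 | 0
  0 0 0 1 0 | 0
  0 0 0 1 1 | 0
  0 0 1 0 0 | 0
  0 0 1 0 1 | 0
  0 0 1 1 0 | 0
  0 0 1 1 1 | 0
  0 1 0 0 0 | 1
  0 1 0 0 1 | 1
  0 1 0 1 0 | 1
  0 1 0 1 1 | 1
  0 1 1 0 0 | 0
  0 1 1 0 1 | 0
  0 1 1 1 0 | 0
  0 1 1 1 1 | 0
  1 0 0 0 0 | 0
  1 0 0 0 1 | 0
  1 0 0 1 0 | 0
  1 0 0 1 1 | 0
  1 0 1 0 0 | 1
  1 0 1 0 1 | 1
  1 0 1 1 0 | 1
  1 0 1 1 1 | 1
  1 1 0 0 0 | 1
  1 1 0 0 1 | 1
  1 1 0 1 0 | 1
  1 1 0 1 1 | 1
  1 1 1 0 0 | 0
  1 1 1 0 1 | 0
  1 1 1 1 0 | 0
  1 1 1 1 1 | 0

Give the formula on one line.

((~c & b) | (~b & (c & (a | b))))

  ~c = 11110000111100001111000011110000
  (~c & b) = 00000000111100000000000011110000
  ~b = 11111111000000001111111100000000
  (a | b) = 00000000111111111111111111111111
  (c & (a | b)) = 00000000000011110000111100001111
  (~b & (c & (a | b))) = 00000000000000000000111100000000
  ((~c & b) | (~b & (c & (a | b)))) = 00000000111100000000111111110000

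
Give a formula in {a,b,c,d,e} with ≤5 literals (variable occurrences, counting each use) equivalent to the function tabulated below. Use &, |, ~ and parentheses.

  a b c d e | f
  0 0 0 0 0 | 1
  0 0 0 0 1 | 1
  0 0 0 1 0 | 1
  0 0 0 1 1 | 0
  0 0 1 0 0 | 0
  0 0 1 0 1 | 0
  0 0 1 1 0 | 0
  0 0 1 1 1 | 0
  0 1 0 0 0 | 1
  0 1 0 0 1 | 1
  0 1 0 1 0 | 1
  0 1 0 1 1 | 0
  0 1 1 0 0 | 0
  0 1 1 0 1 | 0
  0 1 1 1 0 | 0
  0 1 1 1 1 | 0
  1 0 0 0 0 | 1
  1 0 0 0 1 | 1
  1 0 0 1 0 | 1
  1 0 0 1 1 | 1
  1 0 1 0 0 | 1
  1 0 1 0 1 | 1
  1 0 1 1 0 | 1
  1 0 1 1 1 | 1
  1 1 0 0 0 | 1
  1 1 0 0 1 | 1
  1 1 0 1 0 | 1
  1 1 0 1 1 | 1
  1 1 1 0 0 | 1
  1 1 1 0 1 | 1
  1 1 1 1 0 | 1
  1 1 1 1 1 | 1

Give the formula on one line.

(((~e | ~d) | a) & (~c | a))

  ~e = 10101010101010101010101010101010
  ~d = 11001100110011001100110011001100
  (~e | ~d) = 11101110111011101110111011101110
  ((~e | ~d) | a) = 11101110111011101111111111111111
  ~c = 11110000111100001111000011110000
  (~c | a) = 11110000111100001111111111111111
  (((~e | ~d) | a) & (~c | a)) = 11100000111000001111111111111111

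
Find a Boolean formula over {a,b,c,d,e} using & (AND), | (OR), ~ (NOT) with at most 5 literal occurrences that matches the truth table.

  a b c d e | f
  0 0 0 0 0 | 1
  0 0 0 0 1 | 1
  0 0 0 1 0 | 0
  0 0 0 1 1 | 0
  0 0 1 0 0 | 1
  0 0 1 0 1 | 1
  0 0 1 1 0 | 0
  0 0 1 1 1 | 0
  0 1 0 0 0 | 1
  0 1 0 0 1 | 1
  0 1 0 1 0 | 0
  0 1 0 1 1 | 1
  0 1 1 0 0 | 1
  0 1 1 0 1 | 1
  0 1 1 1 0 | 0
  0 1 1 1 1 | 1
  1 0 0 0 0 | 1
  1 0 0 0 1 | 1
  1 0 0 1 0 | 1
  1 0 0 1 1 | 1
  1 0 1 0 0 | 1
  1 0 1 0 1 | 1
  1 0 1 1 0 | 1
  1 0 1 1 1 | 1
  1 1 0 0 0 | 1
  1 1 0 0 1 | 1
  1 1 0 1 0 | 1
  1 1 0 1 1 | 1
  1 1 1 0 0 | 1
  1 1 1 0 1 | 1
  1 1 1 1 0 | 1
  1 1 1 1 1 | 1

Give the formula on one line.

((e & (b | a)) | (~d | a))

  (b | a) = 00000000111111111111111111111111
  (e & (b | a)) = 00000000010101010101010101010101
  ~d = 11001100110011001100110011001100
  (~d | a) = 11001100110011001111111111111111
  ((e & (b | a)) | (~d | a)) = 11001100110111011111111111111111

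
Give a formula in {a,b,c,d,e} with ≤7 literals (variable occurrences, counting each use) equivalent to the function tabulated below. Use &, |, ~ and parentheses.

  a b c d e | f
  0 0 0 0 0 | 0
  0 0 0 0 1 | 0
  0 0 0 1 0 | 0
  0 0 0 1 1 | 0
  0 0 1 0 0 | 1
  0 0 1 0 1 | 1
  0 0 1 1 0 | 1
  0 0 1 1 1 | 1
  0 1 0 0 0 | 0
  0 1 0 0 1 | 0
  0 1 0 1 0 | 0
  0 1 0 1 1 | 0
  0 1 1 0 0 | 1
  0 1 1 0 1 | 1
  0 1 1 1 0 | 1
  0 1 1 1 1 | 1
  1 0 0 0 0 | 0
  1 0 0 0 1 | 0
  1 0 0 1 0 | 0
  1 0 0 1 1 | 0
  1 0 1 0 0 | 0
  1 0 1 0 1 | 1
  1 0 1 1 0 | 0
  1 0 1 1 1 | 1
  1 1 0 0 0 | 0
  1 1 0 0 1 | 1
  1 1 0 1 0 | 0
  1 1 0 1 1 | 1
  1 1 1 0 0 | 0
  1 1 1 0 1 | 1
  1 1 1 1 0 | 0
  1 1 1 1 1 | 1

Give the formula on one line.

((~a | e) & ((c | a) & ((~b & c) | b)))

  ~a = 11111111111111110000000000000000
  (~a | e) = 11111111111111110101010101010101
  (c | a) = 00001111000011111111111111111111
  ~b = 11111111000000001111111100000000
  (~b & c) = 00001111000000000000111100000000
  ((~b & c) | b) = 00001111111111110000111111111111
  ((c | a) & ((~b & c) | b)) = 00001111000011110000111111111111
  ((~a | e) & ((c | a) & ((~b & c) | b))) = 00001111000011110000010101010101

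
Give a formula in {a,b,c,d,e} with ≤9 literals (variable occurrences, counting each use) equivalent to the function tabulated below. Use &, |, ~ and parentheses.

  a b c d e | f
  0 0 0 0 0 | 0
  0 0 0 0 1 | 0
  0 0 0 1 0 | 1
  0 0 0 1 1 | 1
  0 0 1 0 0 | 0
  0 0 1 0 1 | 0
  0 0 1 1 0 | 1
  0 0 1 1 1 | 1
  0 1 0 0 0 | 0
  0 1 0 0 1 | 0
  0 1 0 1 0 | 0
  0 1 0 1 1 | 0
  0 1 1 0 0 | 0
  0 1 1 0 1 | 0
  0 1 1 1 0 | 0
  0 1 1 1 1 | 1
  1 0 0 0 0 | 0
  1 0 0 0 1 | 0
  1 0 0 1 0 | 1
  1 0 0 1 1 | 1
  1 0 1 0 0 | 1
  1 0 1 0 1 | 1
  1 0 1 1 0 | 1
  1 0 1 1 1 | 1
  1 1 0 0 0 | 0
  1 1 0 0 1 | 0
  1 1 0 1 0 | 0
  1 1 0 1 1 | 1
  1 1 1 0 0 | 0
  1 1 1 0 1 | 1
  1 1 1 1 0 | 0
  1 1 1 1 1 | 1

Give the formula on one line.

((((e & b) & (c | a)) | ~b) & (d | (c & a)))

  (e & b) = 00000000010101010000000001010101
  (c | a) = 00001111000011111111111111111111
  ((e & b) & (c | a)) = 00000000000001010000000001010101
  ~b = 11111111000000001111111100000000
  (((e & b) & (c | a)) | ~b) = 11111111000001011111111101010101
  (c & a) = 00000000000000000000111100001111
  (d | (c & a)) = 00110011001100110011111100111111
  ((((e & b) & (c | a)) | ~b) & (d | (c & a))) = 00110011000000010011111100010101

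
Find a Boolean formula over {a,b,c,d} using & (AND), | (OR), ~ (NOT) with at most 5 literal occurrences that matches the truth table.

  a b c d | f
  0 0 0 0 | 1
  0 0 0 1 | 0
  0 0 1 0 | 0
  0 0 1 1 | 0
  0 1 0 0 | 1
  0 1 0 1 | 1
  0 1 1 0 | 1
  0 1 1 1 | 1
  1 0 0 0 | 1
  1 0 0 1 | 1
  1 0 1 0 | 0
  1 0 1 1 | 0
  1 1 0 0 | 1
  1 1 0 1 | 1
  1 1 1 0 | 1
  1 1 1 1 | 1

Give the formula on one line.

  ~c = 1100110011001100
  (a | c) = 0011001111111111
  ~d = 1010101010101010
  ((a | c) | ~d) = 1011101111111111
  (~c & ((a | c) | ~d)) = 1000100011001100
  ((~c & ((a | c) | ~d)) | b) = 1000111111001111

((~c & ((a | c) | ~d)) | b)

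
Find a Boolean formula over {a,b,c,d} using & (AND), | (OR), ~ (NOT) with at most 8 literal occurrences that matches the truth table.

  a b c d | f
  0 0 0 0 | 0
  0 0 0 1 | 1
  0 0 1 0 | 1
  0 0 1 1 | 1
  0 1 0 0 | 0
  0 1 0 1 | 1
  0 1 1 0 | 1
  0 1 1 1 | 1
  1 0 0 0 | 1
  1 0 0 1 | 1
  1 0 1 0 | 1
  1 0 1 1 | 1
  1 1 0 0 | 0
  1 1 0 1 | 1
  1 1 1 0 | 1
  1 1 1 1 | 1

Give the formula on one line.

  ~b = 1111000011110000
  (b | a) = 0000111111111111
  (~b & (b | a)) = 0000000011110000
  ((~b & (b | a)) | c) = 0011001111110011
  (d & ~b) = 0101000001010000
  (((~b & (b | a)) | c) | (d & ~b)) = 0111001111110011
  (d | (((~b & (b | a)) | c) | (d & ~b))) = 0111011111110111

(d | (((~b & (b | a)) | c) | (d & ~b)))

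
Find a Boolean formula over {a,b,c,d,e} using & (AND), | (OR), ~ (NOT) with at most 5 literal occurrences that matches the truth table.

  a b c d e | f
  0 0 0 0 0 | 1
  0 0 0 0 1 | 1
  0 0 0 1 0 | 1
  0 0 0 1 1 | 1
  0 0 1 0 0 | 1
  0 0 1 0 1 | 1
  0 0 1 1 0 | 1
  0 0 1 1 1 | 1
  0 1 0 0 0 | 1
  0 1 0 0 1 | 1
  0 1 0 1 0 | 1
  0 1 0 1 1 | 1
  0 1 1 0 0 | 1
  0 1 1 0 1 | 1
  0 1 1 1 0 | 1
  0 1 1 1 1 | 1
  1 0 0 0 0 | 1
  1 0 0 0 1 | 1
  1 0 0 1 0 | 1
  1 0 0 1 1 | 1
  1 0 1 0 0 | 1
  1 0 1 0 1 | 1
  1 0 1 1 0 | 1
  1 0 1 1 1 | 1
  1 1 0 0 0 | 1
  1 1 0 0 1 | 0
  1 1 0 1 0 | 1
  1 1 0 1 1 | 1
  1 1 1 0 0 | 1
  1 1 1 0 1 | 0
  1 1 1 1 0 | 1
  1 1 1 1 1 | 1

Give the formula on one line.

  ~a = 11111111111111110000000000000000
  ~b = 11111111000000001111111100000000
  (d | ~b) = 11111111001100111111111100110011
  ~e = 10101010101010101010101010101010
  ((d | ~b) | ~e) = 11111111101110111111111110111011
  (~a | ((d | ~b) | ~e)) = 11111111111111111111111110111011

(~a | ((d | ~b) | ~e))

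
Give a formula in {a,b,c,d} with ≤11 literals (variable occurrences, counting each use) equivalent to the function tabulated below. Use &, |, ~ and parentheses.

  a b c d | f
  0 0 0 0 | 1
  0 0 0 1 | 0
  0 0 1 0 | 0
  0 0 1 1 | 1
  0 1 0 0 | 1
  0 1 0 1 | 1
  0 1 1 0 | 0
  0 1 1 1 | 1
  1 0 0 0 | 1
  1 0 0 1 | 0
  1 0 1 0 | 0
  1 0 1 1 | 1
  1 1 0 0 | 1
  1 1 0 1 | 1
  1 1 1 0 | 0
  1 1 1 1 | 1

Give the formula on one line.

(((c | ~d) & d) | (~c & ((~d | c) | ((b & ~c) | c))))

  ~d = 1010101010101010
  (c | ~d) = 1011101110111011
  ((c | ~d) & d) = 0001000100010001
  ~c = 1100110011001100
  (~d | c) = 1011101110111011
  (b & ~c) = 0000110000001100
  ((b & ~c) | c) = 0011111100111111
  ((~d | c) | ((b & ~c) | c)) = 1011111110111111
  (~c & ((~d | c) | ((b & ~c) | c))) = 1000110010001100
  (((c | ~d) & d) | (~c & ((~d | c) | ((b & ~c) | c)))) = 1001110110011101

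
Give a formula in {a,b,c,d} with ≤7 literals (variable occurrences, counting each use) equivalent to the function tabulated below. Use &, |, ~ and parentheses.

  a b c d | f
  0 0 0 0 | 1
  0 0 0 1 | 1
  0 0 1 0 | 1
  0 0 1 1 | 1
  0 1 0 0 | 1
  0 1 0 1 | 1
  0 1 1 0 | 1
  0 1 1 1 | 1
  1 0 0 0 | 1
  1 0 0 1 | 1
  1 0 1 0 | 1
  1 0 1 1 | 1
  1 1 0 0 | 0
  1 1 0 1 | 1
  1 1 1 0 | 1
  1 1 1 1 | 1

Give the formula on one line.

((c & (b | ~c)) | (~a | (d | ~b)))

  ~c = 1100110011001100
  (b | ~c) = 1100111111001111
  (c & (b | ~c)) = 0000001100000011
  ~a = 1111111100000000
  ~b = 1111000011110000
  (d | ~b) = 1111010111110101
  (~a | (d | ~b)) = 1111111111110101
  ((c & (b | ~c)) | (~a | (d | ~b))) = 1111111111110111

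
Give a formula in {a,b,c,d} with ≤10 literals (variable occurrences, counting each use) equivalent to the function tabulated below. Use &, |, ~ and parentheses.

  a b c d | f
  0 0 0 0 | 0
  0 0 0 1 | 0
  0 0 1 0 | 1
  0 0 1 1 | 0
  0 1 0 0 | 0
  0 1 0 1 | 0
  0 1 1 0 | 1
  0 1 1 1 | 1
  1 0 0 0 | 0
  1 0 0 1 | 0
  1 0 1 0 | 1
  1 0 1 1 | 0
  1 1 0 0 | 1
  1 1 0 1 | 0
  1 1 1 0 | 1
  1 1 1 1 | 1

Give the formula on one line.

  ~c = 1100110011001100
  ~d = 1010101010101010
  (~c | ~d) = 1110111011101110
  ((~c | ~d) | b) = 1110111111101111
  (c & ((~c | ~d) | b)) = 0010001100100011
  (~d & b) = 0000101000001010
  ~b = 1111000011110000
  (a | ~b) = 1111000011111111
  ((~d & b) & (a | ~b)) = 0000000000001010
  ((c & ((~c | ~d) | b)) | ((~d & b) & (a | ~b))) = 0010001100101011

((c & ((~c | ~d) | b)) | ((~d & b) & (a | ~b)))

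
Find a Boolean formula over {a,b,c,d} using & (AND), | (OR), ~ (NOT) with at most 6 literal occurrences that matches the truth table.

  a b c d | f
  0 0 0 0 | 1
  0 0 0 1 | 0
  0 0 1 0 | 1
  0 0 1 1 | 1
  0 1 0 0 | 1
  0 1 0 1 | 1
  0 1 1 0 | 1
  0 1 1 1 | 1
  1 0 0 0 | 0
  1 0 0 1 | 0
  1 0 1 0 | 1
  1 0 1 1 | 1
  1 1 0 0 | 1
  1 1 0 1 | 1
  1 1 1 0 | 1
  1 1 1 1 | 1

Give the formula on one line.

((b & ~c) | (c | (~a & ~d)))

  ~c = 1100110011001100
  (b & ~c) = 0000110000001100
  ~a = 1111111100000000
  ~d = 1010101010101010
  (~a & ~d) = 1010101000000000
  (c | (~a & ~d)) = 1011101100110011
  ((b & ~c) | (c | (~a & ~d))) = 1011111100111111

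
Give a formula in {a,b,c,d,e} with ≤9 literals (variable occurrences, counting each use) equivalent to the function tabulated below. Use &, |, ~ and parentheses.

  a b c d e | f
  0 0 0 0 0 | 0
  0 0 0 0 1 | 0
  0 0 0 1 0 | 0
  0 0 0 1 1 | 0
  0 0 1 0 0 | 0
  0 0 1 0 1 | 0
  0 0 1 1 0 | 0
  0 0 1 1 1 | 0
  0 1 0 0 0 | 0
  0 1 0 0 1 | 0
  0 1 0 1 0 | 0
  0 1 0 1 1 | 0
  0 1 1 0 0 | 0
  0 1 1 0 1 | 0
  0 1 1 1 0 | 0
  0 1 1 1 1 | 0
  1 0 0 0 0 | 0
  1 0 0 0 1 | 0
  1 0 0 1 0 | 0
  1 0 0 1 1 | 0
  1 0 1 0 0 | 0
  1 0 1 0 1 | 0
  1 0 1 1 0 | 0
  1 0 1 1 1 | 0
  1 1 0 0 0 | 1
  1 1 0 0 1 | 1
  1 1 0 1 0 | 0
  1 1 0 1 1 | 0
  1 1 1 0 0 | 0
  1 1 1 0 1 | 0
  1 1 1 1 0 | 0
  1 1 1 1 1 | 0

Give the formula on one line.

  ~c = 11110000111100001111000011110000
  ~a = 11111111111111110000000000000000
  (~a & c) = 00001111000011110000000000000000
  ((~a & c) & e) = 00000101000001010000000000000000
  (~c | ((~a & c) & e)) = 11110101111101011111000011110000
  ~d = 11001100110011001100110011001100
  (~d & a) = 00000000000000001100110011001100
  ~b = 11111111000000001111111100000000
  (~b & ~a) = 11111111000000000000000000000000
  (b | (~b & ~a)) = 11111111111111110000000011111111
  ((~d & a) & (b | (~b & ~a))) = 00000000000000000000000011001100
  ((~c | ((~a & c) & e)) & ((~d & a) & (b | (~b & ~a)))) = 00000000000000000000000011000000

((~c | ((~a & c) & e)) & ((~d & a) & (b | (~b & ~a))))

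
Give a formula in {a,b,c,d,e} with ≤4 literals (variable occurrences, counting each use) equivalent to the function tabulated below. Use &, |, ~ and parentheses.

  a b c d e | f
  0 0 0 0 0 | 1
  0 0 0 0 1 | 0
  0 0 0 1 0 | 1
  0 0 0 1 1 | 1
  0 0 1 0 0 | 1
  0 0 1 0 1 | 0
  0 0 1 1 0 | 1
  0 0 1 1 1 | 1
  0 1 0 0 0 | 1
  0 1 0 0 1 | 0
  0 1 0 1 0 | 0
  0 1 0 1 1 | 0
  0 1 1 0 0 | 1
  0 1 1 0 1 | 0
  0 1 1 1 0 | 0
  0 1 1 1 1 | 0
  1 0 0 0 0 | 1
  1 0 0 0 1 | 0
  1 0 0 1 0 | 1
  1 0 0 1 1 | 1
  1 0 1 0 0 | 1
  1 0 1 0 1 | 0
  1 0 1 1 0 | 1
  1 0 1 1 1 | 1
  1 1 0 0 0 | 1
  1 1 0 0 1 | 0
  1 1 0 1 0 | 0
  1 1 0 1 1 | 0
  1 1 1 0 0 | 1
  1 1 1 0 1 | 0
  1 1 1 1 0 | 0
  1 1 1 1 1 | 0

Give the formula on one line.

  ~d = 11001100110011001100110011001100
  ~b = 11111111000000001111111100000000
  (~d | ~b) = 11111111110011001111111111001100
  ~e = 10101010101010101010101010101010
  (d | ~e) = 10111011101110111011101110111011
  ((~d | ~b) & (d | ~e)) = 10111011100010001011101110001000

((~d | ~b) & (d | ~e))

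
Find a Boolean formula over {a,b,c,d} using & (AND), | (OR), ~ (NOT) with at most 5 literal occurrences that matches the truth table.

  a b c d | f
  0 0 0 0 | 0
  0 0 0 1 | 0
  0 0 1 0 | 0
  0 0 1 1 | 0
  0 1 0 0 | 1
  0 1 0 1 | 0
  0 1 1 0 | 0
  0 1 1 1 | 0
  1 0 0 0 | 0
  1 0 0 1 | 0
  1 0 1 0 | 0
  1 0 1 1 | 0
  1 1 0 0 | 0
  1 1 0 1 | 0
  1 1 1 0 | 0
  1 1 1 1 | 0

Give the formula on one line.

  ~c = 1100110011001100
  ~d = 1010101010101010
  (~c & ~d) = 1000100010001000
  ~a = 1111111100000000
  (b & ~a) = 0000111100000000
  ((~c & ~d) & (b & ~a)) = 0000100000000000

((~c & ~d) & (b & ~a))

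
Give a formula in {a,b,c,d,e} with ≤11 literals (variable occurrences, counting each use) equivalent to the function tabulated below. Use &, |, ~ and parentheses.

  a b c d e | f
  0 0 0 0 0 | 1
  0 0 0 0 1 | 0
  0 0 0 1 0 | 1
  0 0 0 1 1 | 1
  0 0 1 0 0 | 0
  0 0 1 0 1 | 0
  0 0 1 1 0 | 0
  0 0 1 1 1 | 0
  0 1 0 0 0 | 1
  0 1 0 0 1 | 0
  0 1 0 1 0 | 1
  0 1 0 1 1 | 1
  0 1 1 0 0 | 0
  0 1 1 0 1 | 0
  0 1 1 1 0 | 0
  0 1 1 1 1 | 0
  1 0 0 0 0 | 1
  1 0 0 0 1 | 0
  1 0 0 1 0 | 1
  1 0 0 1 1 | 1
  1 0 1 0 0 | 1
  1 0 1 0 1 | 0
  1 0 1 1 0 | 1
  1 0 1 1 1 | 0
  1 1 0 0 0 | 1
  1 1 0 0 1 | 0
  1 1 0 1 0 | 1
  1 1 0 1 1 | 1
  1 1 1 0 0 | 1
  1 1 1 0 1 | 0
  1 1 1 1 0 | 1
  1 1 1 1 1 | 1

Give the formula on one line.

  ~e = 10101010101010101010101010101010
  (d | ~e) = 10111011101110111011101110111011
  ~c = 11110000111100001111000011110000
  (a | ~c) = 11110000111100001111111111111111
  ((d | ~e) & (a | ~c)) = 10110000101100001011101110111011
  (b | ~e) = 10101010111111111010101011111111
  ~d = 11001100110011001100110011001100
  (~d | ~c) = 11111100111111001111110011111100
  ((b | ~e) | (~d | ~c)) = 11111110111111111111111011111111
  (((d | ~e) & (a | ~c)) & ((b | ~e) | (~d | ~c))) = 10110000101100001011101010111011

(((d | ~e) & (a | ~c)) & ((b | ~e) | (~d | ~c)))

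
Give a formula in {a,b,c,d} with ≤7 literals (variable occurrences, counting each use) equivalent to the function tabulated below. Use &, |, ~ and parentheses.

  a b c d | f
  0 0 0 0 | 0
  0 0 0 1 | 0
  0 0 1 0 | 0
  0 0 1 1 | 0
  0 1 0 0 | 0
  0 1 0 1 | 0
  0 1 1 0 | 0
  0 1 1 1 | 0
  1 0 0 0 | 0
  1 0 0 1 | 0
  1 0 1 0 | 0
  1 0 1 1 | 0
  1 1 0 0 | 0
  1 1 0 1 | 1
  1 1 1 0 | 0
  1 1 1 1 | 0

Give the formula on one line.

  ~c = 1100110011001100
  ~d = 1010101010101010
  (~c | ~d) = 1110111011101110
  (b & d) = 0000010100000101
  ((~c | ~d) & (b & d)) = 0000010000000100
  (a & ((~c | ~d) & (b & d))) = 0000000000000100

(a & ((~c | ~d) & (b & d)))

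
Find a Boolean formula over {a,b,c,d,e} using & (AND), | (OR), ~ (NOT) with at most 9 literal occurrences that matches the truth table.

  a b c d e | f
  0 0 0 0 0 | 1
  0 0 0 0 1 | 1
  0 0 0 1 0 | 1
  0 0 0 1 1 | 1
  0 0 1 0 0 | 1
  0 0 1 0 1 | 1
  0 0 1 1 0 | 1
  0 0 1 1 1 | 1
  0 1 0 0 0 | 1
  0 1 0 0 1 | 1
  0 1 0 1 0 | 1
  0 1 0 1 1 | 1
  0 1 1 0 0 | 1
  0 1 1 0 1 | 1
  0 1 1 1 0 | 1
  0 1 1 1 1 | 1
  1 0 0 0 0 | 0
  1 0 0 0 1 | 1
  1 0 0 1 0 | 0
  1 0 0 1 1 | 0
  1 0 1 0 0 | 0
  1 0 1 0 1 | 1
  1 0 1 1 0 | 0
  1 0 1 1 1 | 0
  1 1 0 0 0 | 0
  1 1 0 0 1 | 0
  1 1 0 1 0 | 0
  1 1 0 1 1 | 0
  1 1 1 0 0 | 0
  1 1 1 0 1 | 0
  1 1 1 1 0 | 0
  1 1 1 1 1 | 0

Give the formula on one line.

((((d | e) & ~d) & (~b | (d & c))) | ~a)

  (d | e) = 01110111011101110111011101110111
  ~d = 11001100110011001100110011001100
  ((d | e) & ~d) = 01000100010001000100010001000100
  ~b = 11111111000000001111111100000000
  (d & c) = 00000011000000110000001100000011
  (~b | (d & c)) = 11111111000000111111111100000011
  (((d | e) & ~d) & (~b | (d & c))) = 01000100000000000100010000000000
  ~a = 11111111111111110000000000000000
  ((((d | e) & ~d) & (~b | (d & c))) | ~a) = 11111111111111110100010000000000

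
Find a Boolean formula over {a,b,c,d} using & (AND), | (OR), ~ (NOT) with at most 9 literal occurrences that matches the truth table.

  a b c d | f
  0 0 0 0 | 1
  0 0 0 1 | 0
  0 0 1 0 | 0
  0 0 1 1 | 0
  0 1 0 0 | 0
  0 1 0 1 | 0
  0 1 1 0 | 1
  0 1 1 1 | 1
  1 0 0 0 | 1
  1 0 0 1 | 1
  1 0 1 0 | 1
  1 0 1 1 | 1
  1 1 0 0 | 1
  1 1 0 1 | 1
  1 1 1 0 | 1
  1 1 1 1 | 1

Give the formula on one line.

(a | (((~b & ~c) & ~d) | (c & b)))

  ~b = 1111000011110000
  ~c = 1100110011001100
  (~b & ~c) = 1100000011000000
  ~d = 1010101010101010
  ((~b & ~c) & ~d) = 1000000010000000
  (c & b) = 0000001100000011
  (((~b & ~c) & ~d) | (c & b)) = 1000001110000011
  (a | (((~b & ~c) & ~d) | (c & b))) = 1000001111111111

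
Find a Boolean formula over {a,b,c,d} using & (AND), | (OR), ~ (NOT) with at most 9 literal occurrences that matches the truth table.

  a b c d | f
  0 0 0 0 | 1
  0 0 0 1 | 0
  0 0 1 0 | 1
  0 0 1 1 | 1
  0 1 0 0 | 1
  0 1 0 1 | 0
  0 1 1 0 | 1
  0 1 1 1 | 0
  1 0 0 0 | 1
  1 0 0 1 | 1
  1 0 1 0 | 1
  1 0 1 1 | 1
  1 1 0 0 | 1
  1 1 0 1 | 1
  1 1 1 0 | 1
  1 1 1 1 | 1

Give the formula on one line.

((c | (a | ~d)) & (~b | (a | ~d)))

  ~d = 1010101010101010
  (a | ~d) = 1010101011111111
  (c | (a | ~d)) = 1011101111111111
  ~b = 1111000011110000
  (~b | (a | ~d)) = 1111101011111111
  ((c | (a | ~d)) & (~b | (a | ~d))) = 1011101011111111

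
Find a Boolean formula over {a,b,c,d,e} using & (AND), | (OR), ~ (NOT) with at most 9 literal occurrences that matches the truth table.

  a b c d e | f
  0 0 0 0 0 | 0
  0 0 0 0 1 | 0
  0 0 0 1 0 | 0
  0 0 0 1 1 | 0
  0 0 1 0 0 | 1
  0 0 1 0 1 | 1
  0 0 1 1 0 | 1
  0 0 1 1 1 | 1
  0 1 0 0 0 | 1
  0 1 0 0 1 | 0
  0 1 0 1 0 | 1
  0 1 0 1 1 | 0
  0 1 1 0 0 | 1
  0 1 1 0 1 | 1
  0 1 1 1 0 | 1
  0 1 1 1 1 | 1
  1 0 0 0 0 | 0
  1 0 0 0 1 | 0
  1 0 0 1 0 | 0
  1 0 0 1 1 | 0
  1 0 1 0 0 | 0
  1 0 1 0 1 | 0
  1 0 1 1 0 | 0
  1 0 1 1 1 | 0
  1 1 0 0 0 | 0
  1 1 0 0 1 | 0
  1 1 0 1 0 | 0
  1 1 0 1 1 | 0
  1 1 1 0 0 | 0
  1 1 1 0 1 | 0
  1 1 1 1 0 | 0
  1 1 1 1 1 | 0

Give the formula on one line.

  ~e = 10101010101010101010101010101010
  ~a = 11111111111111110000000000000000
  (~e & ~a) = 10101010101010100000000000000000
  (b & (~e & ~a)) = 00000000101010100000000000000000
  ~c = 11110000111100001111000011110000
  ((b & (~e & ~a)) & ~c) = 00000000101000000000000000000000
  (c & ~a) = 00001111000011110000000000000000
  (((b & (~e & ~a)) & ~c) | (c & ~a)) = 00001111101011110000000000000000

(((b & (~e & ~a)) & ~c) | (c & ~a))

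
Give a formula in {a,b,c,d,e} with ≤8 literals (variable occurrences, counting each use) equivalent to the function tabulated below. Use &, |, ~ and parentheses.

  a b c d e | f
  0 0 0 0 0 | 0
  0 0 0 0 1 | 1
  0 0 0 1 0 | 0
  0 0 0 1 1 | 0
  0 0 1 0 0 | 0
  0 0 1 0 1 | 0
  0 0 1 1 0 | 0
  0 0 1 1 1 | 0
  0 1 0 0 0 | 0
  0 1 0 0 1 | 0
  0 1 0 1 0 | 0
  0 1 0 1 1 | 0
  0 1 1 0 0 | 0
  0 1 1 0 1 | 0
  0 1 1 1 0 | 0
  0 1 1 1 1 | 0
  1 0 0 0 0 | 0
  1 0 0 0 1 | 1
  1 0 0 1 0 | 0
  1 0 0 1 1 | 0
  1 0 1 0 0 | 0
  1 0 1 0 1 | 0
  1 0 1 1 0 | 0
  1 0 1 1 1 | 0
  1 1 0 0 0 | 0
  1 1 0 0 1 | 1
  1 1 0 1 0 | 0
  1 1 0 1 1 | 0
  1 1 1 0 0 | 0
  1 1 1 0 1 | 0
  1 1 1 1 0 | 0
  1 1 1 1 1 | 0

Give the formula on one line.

((e & ((~b | a) & ~d)) & ~c)

  ~b = 11111111000000001111111100000000
  (~b | a) = 11111111000000001111111111111111
  ~d = 11001100110011001100110011001100
  ((~b | a) & ~d) = 11001100000000001100110011001100
  (e & ((~b | a) & ~d)) = 01000100000000000100010001000100
  ~c = 11110000111100001111000011110000
  ((e & ((~b | a) & ~d)) & ~c) = 01000000000000000100000001000000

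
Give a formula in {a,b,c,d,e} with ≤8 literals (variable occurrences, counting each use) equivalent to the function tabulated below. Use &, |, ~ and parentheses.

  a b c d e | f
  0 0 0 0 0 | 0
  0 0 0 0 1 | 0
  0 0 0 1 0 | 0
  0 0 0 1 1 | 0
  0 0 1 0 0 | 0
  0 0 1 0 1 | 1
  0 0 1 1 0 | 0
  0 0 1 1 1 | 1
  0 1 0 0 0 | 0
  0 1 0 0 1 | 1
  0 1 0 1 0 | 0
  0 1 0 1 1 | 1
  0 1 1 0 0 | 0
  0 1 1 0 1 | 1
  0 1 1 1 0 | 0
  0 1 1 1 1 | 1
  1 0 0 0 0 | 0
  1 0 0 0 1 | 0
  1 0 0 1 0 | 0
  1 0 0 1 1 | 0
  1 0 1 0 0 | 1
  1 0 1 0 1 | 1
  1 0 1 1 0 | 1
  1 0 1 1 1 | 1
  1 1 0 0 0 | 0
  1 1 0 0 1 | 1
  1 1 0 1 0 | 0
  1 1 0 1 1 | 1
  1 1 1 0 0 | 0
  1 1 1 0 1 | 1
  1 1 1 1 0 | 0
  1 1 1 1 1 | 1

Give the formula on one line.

((e | (~e & (a & ~b))) & (c | b))

  ~e = 10101010101010101010101010101010
  ~b = 11111111000000001111111100000000
  (a & ~b) = 00000000000000001111111100000000
  (~e & (a & ~b)) = 00000000000000001010101000000000
  (e | (~e & (a & ~b))) = 01010101010101011111111101010101
  (c | b) = 00001111111111110000111111111111
  ((e | (~e & (a & ~b))) & (c | b)) = 00000101010101010000111101010101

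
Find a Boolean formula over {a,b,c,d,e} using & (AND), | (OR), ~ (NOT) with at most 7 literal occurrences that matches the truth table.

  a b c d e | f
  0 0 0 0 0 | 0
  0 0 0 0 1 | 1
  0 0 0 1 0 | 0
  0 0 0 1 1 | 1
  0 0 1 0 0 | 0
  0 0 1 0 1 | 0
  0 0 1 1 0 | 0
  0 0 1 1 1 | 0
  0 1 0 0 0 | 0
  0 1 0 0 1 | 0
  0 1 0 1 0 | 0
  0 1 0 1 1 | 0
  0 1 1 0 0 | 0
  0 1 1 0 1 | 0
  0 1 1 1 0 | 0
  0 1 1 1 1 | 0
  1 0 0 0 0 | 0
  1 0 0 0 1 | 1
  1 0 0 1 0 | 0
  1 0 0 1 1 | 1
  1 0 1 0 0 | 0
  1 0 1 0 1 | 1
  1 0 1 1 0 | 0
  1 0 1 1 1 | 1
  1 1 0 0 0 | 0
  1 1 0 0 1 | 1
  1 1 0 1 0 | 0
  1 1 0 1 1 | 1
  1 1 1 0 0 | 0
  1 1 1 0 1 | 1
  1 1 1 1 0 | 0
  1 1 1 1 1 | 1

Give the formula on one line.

  ~c = 11110000111100001111000011110000
  ~b = 11111111000000001111111100000000
  (~c & ~b) = 11110000000000001111000000000000
  ((~c & ~b) | a) = 11110000000000001111111111111111
  (((~c & ~b) | a) & e) = 01010000000000000101010101010101

(((~c & ~b) | a) & e)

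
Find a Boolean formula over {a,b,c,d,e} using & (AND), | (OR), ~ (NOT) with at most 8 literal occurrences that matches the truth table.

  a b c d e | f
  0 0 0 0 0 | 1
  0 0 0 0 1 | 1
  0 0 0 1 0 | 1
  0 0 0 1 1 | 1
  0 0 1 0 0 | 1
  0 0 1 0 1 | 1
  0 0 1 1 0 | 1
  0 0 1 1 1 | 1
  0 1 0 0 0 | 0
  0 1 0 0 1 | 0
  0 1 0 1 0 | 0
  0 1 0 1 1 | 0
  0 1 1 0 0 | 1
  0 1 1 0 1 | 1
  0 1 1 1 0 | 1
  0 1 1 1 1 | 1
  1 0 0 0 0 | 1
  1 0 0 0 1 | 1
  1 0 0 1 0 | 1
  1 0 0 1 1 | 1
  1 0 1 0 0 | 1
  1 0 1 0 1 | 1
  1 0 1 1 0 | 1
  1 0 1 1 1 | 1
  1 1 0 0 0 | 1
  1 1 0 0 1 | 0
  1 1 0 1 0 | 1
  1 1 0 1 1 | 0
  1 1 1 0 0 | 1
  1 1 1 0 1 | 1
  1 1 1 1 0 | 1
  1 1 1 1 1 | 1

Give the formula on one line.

(c | (((a & ~e) & b) | ~b))

  ~e = 10101010101010101010101010101010
  (a & ~e) = 00000000000000001010101010101010
  ((a & ~e) & b) = 00000000000000000000000010101010
  ~b = 11111111000000001111111100000000
  (((a & ~e) & b) | ~b) = 11111111000000001111111110101010
  (c | (((a & ~e) & b) | ~b)) = 11111111000011111111111110101111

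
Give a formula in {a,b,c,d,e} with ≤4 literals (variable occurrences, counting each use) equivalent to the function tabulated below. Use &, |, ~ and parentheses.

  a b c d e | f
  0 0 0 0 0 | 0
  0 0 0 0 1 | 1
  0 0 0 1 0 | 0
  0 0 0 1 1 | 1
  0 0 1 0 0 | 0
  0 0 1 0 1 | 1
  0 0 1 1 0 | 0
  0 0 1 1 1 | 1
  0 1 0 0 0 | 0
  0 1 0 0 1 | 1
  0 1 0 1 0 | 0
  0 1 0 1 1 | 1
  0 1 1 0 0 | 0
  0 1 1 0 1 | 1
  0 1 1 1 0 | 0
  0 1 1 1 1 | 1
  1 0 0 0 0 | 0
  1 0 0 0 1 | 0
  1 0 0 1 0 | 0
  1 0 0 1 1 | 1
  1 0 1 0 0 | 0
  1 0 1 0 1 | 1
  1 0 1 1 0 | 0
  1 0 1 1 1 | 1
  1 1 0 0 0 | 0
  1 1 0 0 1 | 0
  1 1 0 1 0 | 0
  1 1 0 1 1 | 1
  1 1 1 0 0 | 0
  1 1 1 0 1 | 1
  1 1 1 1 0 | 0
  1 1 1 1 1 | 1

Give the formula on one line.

  ~a = 11111111111111110000000000000000
  (d | c) = 00111111001111110011111100111111
  (~a | (d | c)) = 11111111111111110011111100111111
  ((~a | (d | c)) & e) = 01010101010101010001010100010101

((~a | (d | c)) & e)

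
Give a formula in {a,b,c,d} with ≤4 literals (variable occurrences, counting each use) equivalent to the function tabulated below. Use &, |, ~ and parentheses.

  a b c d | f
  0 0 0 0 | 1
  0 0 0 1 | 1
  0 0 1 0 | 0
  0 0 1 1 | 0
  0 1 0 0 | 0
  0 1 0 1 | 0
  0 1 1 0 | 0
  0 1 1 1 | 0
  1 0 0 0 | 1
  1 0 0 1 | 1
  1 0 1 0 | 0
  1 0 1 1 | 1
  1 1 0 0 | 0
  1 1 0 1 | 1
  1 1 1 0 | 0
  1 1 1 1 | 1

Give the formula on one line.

  (d & a) = 0000000001010101
  ~b = 1111000011110000
  ~c = 1100110011001100
  (~b & ~c) = 1100000011000000
  ((d & a) | (~b & ~c)) = 1100000011010101

((d & a) | (~b & ~c))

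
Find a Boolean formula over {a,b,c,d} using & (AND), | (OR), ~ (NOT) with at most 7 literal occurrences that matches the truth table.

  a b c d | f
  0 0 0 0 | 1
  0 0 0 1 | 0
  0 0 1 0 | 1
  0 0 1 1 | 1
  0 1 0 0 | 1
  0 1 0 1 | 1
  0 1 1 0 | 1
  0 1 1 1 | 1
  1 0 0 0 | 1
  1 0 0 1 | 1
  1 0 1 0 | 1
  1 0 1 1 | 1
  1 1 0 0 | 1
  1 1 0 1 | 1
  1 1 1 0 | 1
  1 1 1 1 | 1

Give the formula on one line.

(((d & a) | c) | (~d | b))

  (d & a) = 0000000001010101
  ((d & a) | c) = 0011001101110111
  ~d = 1010101010101010
  (~d | b) = 1010111110101111
  (((d & a) | c) | (~d | b)) = 1011111111111111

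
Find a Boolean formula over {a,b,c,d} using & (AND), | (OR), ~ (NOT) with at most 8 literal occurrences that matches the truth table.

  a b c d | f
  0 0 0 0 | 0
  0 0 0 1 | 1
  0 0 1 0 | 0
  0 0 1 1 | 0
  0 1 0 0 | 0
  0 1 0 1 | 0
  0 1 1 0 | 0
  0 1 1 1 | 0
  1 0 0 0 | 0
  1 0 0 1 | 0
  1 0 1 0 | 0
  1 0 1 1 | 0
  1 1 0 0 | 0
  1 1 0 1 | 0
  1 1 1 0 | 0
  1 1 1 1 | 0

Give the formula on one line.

  ~c = 1100110011001100
  ~b = 1111000011110000
  (~c & ~b) = 1100000011000000
  ~a = 1111111100000000
  (~b & ~a) = 1111000000000000
  (d & (~b & ~a)) = 0101000000000000
  ((~c & ~b) & (d & (~b & ~a))) = 0100000000000000

((~c & ~b) & (d & (~b & ~a)))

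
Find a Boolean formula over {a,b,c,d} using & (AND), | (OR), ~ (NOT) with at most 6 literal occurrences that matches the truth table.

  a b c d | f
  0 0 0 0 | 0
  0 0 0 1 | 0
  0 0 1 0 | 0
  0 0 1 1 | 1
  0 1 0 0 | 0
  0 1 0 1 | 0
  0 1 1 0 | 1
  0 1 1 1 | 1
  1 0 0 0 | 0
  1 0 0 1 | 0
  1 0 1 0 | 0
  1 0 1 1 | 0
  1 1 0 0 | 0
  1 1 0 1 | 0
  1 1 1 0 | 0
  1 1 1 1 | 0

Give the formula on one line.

((c & (d | b)) & ~a)

  (d | b) = 0101111101011111
  (c & (d | b)) = 0001001100010011
  ~a = 1111111100000000
  ((c & (d | b)) & ~a) = 0001001100000000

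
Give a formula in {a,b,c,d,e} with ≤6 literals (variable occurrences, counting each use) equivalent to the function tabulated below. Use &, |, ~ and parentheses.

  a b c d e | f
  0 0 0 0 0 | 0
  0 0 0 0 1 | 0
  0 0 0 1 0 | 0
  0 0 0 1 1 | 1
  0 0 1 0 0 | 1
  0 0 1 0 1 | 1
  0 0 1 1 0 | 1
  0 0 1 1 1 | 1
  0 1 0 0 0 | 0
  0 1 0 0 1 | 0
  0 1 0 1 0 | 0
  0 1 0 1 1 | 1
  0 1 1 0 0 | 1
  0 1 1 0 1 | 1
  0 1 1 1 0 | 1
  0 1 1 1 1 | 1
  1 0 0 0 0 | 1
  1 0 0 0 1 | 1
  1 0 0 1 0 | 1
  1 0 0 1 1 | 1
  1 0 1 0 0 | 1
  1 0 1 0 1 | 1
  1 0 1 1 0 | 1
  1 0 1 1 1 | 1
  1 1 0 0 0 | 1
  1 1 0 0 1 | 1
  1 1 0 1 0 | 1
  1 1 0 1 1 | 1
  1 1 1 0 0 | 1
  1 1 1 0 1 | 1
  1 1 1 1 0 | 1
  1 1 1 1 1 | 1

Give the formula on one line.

((e & d) | (a | c))

  (e & d) = 00010001000100010001000100010001
  (a | c) = 00001111000011111111111111111111
  ((e & d) | (a | c)) = 00011111000111111111111111111111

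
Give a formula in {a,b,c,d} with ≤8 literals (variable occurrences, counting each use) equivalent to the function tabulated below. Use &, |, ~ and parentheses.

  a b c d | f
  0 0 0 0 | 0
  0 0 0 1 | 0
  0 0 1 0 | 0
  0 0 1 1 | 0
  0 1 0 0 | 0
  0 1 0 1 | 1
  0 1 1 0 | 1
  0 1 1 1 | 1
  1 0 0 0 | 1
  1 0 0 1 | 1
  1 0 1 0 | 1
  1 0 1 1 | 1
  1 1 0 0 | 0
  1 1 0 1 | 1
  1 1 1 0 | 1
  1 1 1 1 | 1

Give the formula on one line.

  ~b = 1111000011110000
  (~b | d) = 1111010111110101
  (a & (~b | d)) = 0000000011110101
  (b | a) = 0000111111111111
  (c | d) = 0111011101110111
  ((b | a) & (c | d)) = 0000011101110111
  ((a & (~b | d)) | ((b | a) & (c | d))) = 0000011111110111

((a & (~b | d)) | ((b | a) & (c | d)))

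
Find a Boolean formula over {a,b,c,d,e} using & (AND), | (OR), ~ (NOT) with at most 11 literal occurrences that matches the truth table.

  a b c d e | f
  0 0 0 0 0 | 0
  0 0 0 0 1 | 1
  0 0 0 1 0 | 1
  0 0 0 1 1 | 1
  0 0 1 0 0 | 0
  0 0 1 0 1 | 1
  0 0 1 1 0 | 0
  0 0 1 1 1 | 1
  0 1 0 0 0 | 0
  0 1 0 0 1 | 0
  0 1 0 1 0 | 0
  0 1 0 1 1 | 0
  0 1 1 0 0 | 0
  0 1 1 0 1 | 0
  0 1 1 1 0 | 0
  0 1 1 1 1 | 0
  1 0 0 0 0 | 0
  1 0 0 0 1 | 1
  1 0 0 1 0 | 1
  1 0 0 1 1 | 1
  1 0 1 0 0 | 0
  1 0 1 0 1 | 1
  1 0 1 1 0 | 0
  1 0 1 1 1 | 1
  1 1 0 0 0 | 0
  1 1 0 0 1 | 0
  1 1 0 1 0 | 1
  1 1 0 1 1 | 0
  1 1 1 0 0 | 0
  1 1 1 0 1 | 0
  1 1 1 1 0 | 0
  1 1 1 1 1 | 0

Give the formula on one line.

  ~b = 11111111000000001111111100000000
  ~e = 10101010101010101010101010101010
  (e | a) = 01010101010101011111111111111111
  (~e & (e | a)) = 00000000000000001010101010101010
  (b & (~e & (e | a))) = 00000000000000000000000010101010
  (~b | (b & (~e & (e | a)))) = 11111111000000001111111110101010
  ~c = 11110000111100001111000011110000
  (d & ~c) = 00110000001100000011000000110000
  ((d & ~c) | e) = 01110101011101010111010101110101
  ((~b | (b & (~e & (e | a)))) & ((d & ~c) | e)) = 01110101000000000111010100100000

((~b | (b & (~e & (e | a)))) & ((d & ~c) | e))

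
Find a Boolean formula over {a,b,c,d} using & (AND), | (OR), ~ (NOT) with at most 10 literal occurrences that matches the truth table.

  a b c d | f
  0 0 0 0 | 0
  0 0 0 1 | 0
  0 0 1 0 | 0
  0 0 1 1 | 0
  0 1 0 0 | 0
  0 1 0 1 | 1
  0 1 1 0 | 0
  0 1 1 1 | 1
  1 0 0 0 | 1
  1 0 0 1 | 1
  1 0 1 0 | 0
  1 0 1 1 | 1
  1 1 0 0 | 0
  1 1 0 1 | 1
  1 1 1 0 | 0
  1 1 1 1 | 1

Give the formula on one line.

((a | b) & ((d | a) & (d | (~b & ~c))))

  (a | b) = 0000111111111111
  (d | a) = 0101010111111111
  ~b = 1111000011110000
  ~c = 1100110011001100
  (~b & ~c) = 1100000011000000
  (d | (~b & ~c)) = 1101010111010101
  ((d | a) & (d | (~b & ~c))) = 0101010111010101
  ((a | b) & ((d | a) & (d | (~b & ~c)))) = 0000010111010101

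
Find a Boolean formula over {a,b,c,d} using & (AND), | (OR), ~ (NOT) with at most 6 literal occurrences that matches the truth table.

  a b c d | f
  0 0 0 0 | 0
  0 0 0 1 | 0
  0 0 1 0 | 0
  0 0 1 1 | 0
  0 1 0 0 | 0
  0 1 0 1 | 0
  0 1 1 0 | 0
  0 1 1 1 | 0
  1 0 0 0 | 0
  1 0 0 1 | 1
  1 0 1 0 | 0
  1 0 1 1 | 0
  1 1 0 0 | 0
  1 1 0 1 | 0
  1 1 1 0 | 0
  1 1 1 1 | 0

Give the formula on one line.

(((d | ~a) & ~b) & ((d & ~c) & a))

  ~a = 1111111100000000
  (d | ~a) = 1111111101010101
  ~b = 1111000011110000
  ((d | ~a) & ~b) = 1111000001010000
  ~c = 1100110011001100
  (d & ~c) = 0100010001000100
  ((d & ~c) & a) = 0000000001000100
  (((d | ~a) & ~b) & ((d & ~c) & a)) = 0000000001000000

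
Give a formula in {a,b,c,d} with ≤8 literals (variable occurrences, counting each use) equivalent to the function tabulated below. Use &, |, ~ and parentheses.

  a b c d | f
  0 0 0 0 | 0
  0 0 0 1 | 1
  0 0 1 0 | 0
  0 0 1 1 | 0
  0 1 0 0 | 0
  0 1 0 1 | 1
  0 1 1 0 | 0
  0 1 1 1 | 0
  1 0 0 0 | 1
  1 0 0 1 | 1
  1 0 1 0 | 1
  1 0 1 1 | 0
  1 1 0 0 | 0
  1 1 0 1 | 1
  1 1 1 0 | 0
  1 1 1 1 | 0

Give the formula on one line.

  ~c = 1100110011001100
  (~c & d) = 0100010001000100
  ~b = 1111000011110000
  ~d = 1010101010101010
  (~d & a) = 0000000010101010
  (~b & (~d & a)) = 0000000010100000
  ((~c & d) | (~b & (~d & a))) = 0100010011100100

((~c & d) | (~b & (~d & a)))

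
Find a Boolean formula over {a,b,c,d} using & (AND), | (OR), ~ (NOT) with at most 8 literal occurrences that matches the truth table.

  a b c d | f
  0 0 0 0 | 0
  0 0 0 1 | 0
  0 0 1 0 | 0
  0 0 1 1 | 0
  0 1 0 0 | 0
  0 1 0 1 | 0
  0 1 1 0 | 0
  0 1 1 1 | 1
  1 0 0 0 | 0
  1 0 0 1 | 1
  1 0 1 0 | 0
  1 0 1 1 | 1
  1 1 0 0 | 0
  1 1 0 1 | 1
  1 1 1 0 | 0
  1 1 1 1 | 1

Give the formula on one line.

  ~a = 1111111100000000
  (c & ~a) = 0011001100000000
  ((c & ~a) | a) = 0011001111111111
  (((c & ~a) | a) & d) = 0001000101010101
  (b | a) = 0000111111111111
  ((((c & ~a) | a) & d) & (b | a)) = 0000000101010101

((((c & ~a) | a) & d) & (b | a))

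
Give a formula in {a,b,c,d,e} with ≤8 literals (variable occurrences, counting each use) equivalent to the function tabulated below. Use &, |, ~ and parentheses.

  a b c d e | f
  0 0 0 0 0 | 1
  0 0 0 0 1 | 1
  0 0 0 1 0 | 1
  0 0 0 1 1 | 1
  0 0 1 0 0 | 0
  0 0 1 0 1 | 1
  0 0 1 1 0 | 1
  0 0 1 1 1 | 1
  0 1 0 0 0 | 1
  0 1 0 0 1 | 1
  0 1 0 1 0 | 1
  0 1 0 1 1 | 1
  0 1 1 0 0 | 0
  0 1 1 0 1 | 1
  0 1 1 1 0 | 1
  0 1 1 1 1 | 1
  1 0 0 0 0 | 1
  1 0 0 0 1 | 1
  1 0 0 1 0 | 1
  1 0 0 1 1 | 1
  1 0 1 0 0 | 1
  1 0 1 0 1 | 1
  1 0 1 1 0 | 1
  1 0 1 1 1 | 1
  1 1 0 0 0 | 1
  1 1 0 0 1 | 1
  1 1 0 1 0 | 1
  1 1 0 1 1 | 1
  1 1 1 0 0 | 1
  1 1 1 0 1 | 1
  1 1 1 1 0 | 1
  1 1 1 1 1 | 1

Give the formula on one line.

  (c & a) = 00000000000000000000111100001111
  ~b = 11111111000000001111111100000000
  (a & ~b) = 00000000000000001111111100000000
  ((c & a) | (a & ~b)) = 00000000000000001111111100001111
  (e | ((c & a) | (a & ~b))) = 01010101010101011111111101011111
  (d | a) = 00110011001100111111111111111111
  ~c = 11110000111100001111000011110000
  ((d | a) | ~c) = 11110011111100111111111111111111
  ((e | ((c & a) | (a & ~b))) | ((d | a) | ~c)) = 11110111111101111111111111111111

((e | ((c & a) | (a & ~b))) | ((d | a) | ~c))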